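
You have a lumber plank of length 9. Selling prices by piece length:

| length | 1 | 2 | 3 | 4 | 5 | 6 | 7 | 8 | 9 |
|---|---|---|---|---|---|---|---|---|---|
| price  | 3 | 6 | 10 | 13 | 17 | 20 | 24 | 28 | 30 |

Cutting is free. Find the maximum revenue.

Let r[k] be the best obtainable value from length k. For each k, try every first piece i and keep the best of price[i] + r[k−i].
r[1] = 3
r[2] = max(3+3, 6+0) = 6
r[3] = max(3+6, 6+3, 10+0) = 10
r[4] = max(3+10, 6+6, 10+3, 13+0) = 13
r[5] = max(3+13, 6+10, 10+6, 13+3, 17+0) = 17
r[6] = max(3+17, 6+13, 10+10, 13+6, 17+3, 20+0) = 20
r[7] = max(3+20, 6+17, 10+13, …, 20+3, 24+0) = 24
r[8] = max(3+24, 6+20, 10+17, …, 24+3, 28+0) = 28
r[9] = max(3+28, 6+24, 10+20, …, 28+3, 30+0) = 31
One optimal cutting: 8 + 1 → $28 + $3 = $31.

31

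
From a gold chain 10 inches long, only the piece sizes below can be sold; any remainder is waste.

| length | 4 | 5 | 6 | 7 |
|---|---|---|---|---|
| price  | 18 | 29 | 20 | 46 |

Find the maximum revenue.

58

Let f[k] be the best obtainable value from length k. For each k, try every first piece i and keep the best of price[i] + f[k−i].
f[1] = 0
f[2] = 0
f[3] = 0
f[4] = 18
f[5] = max(18+0, 29+0) = 29
f[6] = max(18+0, 29+0, 20+0) = 29
f[7] = max(18+0, 29+0, 20+0, 46+0) = 46
f[8] = max(18+18, 29+0, 20+0, 46+0) = 46
f[9] = max(18+29, 29+18, 20+0, 46+0) = 47
f[10] = max(18+29, 29+29, 20+18, 46+0) = 58
One optimal cutting: 5 + 5 → $58.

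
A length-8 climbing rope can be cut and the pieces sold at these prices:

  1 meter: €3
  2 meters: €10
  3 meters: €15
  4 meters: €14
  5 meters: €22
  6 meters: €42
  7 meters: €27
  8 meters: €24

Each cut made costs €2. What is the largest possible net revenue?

Let v[k] be the best obtainable value from length k. For each k, try every first piece i and keep the best of price[i] + v[k−i] minus the 2 cut fee when i<k.
v[1] = 3
v[2] = 10
v[3] = 15
v[4] = 18  (first piece 2, then v[2]=10)
v[5] = 23  (first piece 2, then v[3]=15)
v[6] = 42
v[7] = 43  (first piece 1, then v[6]=42)
v[8] = 50  (first piece 2, then v[6]=42)
One optimal plan: pieces 6 + 2 (1 cut) → €52 − €2 = €50.

50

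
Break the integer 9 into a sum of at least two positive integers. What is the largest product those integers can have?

27

Define P[k] = max over 1≤i<k of i · max(k−i, P[k−i]); the inner max lets the remainder stay uncut if that's better.
Small cases: P[2]=1, P[3]=2, P[4]=4.
P[5] = 2·max(3,2) = 2·3 = 6
P[6] = 3·max(3,2) = 3·3 = 9
P[7] = 2·max(5,6) = 2·6 = 12
P[8] = 2·max(6,9) = 2·9 = 18
P[9] = 3·max(6,9) = 3·9 = 27
One optimal split: 3 + 3 + 3; product 3·3·3 = 27.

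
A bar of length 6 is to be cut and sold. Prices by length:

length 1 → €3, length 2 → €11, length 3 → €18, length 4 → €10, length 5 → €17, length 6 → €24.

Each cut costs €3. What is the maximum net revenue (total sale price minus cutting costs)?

Build v[k] bottom-up: v[k] = max over allowed piece i of (p[i] + v[k−i]) − 3 per cut.
v[1] = 3
v[2] = 11
v[3] = 18
v[4] = 19  (first piece 2, then v[2]=11)
v[5] = 26  (first piece 2, then v[3]=18)
v[6] = 33  (first piece 3, then v[3]=18)
One optimal plan: pieces 3 + 3 (1 cut) → €36 − €3 = €33.

33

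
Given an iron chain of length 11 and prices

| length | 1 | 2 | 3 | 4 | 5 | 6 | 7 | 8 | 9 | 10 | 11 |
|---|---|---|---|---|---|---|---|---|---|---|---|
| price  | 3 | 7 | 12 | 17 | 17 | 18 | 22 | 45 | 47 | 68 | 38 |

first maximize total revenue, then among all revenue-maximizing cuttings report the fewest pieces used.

2

Build r[k] bottom-up: r[k] = max over allowed piece i of (p[i] + r[k−i]).
r[1] = 3
r[2] = max(3+3, 7+0) = 7
r[3] = max(3+7, 7+3, 12+0) = 12
r[4] = max(3+12, 7+7, 12+3, 17+0) = 17
r[5] = max(3+17, 7+12, 12+7, 17+3, 17+0) = 20
r[6] = max(3+20, 7+17, 12+12, 17+7, 17+3, 18+0) = 24
r[7] = max(3+24, 7+20, 12+17, …, 18+3, 22+0) = 29
r[8] = max(3+29, 7+24, 12+20, …, 22+3, 45+0) = 45
r[9] = max(3+45, 7+29, 12+24, …, 45+3, 47+0) = 48
r[10] = max(3+48, 7+45, 12+29, …, 47+3, 68+0) = 68
r[11] = max(3+68, 7+48, 12+45, …, 68+3, 38+0) = 71
Maximum revenue is $71.
Now minimize piece count subject to staying optimal: for each k, pieces[k] = 1 + min over i with p[i]+r[k−i]=r[k] of pieces[k−i].
pieces[8] = 1
pieces[9] = 2
pieces[10] = 1
pieces[11] = 2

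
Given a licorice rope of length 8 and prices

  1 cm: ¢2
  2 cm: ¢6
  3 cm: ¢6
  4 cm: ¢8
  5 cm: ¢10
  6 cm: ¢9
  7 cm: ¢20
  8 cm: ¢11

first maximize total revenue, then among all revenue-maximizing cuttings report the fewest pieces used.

4

Build r[k] bottom-up: r[k] = max over allowed piece i of (p[i] + r[k−i]).
r[1] = 2
r[2] = 6
r[3] = 8  (first piece 1, then r[2]=6)
r[4] = 12  (first piece 2, then r[2]=6)
r[5] = 14  (first piece 1, then r[4]=12)
r[6] = 18  (first piece 2, then r[4]=12)
r[7] = 20  (first piece 1, then r[6]=18)
r[8] = 24  (first piece 2, then r[6]=18)
Maximum revenue is ¢24.
Now minimize piece count subject to staying optimal: for each k, pieces[k] = 1 + min over i with p[i]+r[k−i]=r[k] of pieces[k−i].
pieces[5] = 3
pieces[6] = 3
pieces[7] = 1
pieces[8] = 4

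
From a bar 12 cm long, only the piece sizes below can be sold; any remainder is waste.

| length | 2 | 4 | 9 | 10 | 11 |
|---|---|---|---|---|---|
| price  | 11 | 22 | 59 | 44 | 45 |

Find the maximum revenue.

Build best[k] bottom-up: best[k] = max over allowed piece i of (p[i] + best[k−i]).
best[1] = 0
best[2] = 11
best[3] = 11
best[4] = 22  (first piece 2, then best[2]=11)
best[5] = 22
best[6] = 33  (first piece 2, then best[4]=22)
best[7] = 33
best[8] = 44  (first piece 2, then best[6]=33)
best[9] = 59
best[10] = 59
best[11] = 70  (first piece 2, then best[9]=59)
best[12] = 70
One optimal cutting: pieces 9 + 2 with 1 cm of scrap → $70.

70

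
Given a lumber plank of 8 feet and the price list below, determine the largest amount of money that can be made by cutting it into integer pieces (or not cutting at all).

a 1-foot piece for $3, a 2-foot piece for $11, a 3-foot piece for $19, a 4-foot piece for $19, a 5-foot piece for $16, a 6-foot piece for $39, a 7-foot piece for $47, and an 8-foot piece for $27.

50

Build v[k] bottom-up: v[k] = max over allowed piece i of (p[i] + v[k−i]).
v[1] = 3
v[2] = max(3+3, 11+0) = 11
v[3] = max(3+11, 11+3, 19+0) = 19
v[4] = max(3+19, 11+11, 19+3, 19+0) = 22
v[5] = max(3+22, 11+19, 19+11, 19+3, 16+0) = 30
v[6] = max(3+30, 11+22, 19+19, 19+11, 16+3, 39+0) = 39
v[7] = max(3+39, 11+30, 19+22, …, 39+3, 47+0) = 47
v[8] = max(3+47, 11+39, 19+30, …, 47+3, 27+0) = 50
One optimal cutting: 7 + 1 → $47 + $3 = $50.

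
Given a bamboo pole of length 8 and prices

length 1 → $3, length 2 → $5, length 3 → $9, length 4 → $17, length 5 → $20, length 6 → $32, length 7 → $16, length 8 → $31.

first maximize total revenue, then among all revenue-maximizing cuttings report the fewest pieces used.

3

Build r[k] bottom-up: r[k] = max over allowed piece i of (p[i] + r[k−i]).
r[1] = 3
r[2] = max(3+3, 5+0) = 6
r[3] = max(3+6, 5+3, 9+0) = 9
r[4] = max(3+9, 5+6, 9+3, 17+0) = 17
r[5] = max(3+17, 5+9, 9+6, 17+3, 20+0) = 20
r[6] = max(3+20, 5+17, 9+9, 17+6, 20+3, 32+0) = 32
r[7] = max(3+32, 5+20, 9+17, …, 32+3, 16+0) = 35
r[8] = max(3+35, 5+32, 9+20, …, 16+3, 31+0) = 38
Maximum revenue is $38.
Now minimize piece count subject to staying optimal: for each k, pieces[k] = 1 + min over i with p[i]+r[k−i]=r[k] of pieces[k−i].
pieces[5] = 1
pieces[6] = 1
pieces[7] = 2
pieces[8] = 3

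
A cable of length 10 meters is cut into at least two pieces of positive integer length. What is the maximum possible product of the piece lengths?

Fill P[k] for k=2..10: at each k try every first piece i and multiply by the better of (k−i) uncut or P[k−i].
P[2] = 1*max(1,0) = 1*1 = 1
P[3] = max(1*2, 2*1) = 2
P[4] = max(1*3, 2*2, 3*1) = 4
P[5] = max(1*4, 2*3, 3*2, 4*1) = 6
P[6] = max(1*6, 2*4, 3*3, 4*2, 5*1) = 9
P[7] = max(1*9, 2*6, 3*4, 4*3, 5*2, 6*1) = 12
P[8] = max(1*12, 2*9, 3*6, …, 6*2, 7*1) = 18
P[9] = max(1*18, 2*12, 3*9, …, 7*2, 8*1) = 27
P[10] = max(1*27, 2*18, 3*12, …, 8*2, 9*1) = 36
One optimal split: 3 + 3 + 2 + 2; product 3*3*2*2 = 36.

36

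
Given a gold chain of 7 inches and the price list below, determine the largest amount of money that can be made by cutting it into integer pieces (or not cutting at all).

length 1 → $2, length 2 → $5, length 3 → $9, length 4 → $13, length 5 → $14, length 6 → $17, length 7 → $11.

Consider every possible first cut. r[k] is the best of p[i]+r[k−i] over all sellable i≤k.
r[1] = 2
r[2] = 5
r[3] = 9
r[4] = 13
r[5] = 15  (first piece 1, then r[4]=13)
r[6] = 18  (first piece 2, then r[4]=13)
r[7] = 22  (first piece 3, then r[4]=13)
One optimal cutting: 4 + 3 → $13 + $9 = $22.

22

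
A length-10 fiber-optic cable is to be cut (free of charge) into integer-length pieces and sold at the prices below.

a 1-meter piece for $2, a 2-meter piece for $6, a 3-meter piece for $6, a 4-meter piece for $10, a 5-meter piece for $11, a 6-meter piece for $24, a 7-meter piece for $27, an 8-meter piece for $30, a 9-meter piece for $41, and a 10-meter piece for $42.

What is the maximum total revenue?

43

Let best[k] be the best obtainable value from length k. For each k, try every first piece i and keep the best of price[i] + best[k−i].
best[1] = 2
best[2] = 6
best[3] = 8  (first piece 1, then best[2]=6)
best[4] = 12  (first piece 2, then best[2]=6)
best[5] = 14  (first piece 1, then best[4]=12)
best[6] = 24
best[7] = 27
best[8] = 30  (first piece 2, then best[6]=24)
best[9] = 41
best[10] = 43  (first piece 1, then best[9]=41)
One optimal cutting: 9 + 1 → $41 + $2 = $43.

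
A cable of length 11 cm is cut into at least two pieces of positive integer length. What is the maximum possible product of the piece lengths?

Define m[k] = max over 1≤i<k of i · max(k−i, m[k−i]); the inner max lets the remainder stay uncut if that's better.
m[2] = 1*max(1,0) = 1*1 = 1
m[3] = max(1*2, 2*1) = 2
m[4] = max(1*3, 2*2, 3*1) = 4
m[5] = max(1*4, 2*3, 3*2, 4*1) = 6
m[6] = max(1*6, 2*4, 3*3, 4*2, 5*1) = 9
m[7] = max(1*9, 2*6, 3*4, 4*3, 5*2, 6*1) = 12
m[8] = max(1*12, 2*9, 3*6, …, 6*2, 7*1) = 18
m[9] = max(1*18, 2*12, 3*9, …, 7*2, 8*1) = 27
m[10] = max(1*27, 2*18, 3*12, …, 8*2, 9*1) = 36
m[11] = max(1*36, 2*27, 3*18, …, 9*2, 10*1) = 54
One optimal split: 3 + 3 + 3 + 2; product 3*3*3*2 = 54.

54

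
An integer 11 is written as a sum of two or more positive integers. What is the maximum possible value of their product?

Fill f[k] for k=2..11: at each k try every first piece i and multiply by the better of (k−i) uncut or f[k−i].
Small cases: f[2]=1, f[3]=2, f[4]=4, f[5]=6, f[6]=9.
f[7] = 2·max(5,6) = 2·6 = 12
f[8] = 2·max(6,9) = 2·9 = 18
f[9] = 3·max(6,9) = 3·9 = 27
f[10] = 2·max(8,18) = 2·18 = 36
f[11] = 2·max(9,27) = 2·27 = 54
One optimal split: 3 + 3 + 3 + 2; product 3·3·3·2 = 54.

54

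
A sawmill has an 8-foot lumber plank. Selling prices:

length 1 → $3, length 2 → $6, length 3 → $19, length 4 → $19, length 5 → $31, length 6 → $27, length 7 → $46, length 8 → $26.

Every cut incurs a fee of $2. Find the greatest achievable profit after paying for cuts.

48

Consider every possible first cut. r[k] is the best of p[i]+r[k−i] over all sellable i≤k, charging 2 whenever i<k.
r[1] = 3
r[2] = 6
r[3] = 19
r[4] = 20  (first piece 1, then r[3]=19)
r[5] = 31
r[6] = 36  (first piece 3, then r[3]=19)
r[7] = 46
r[8] = 48  (first piece 3, then r[5]=31)
One optimal plan: pieces 5 + 3 (1 cut) → $50 − $2 = $48.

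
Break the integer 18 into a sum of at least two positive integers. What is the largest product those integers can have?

Let f[k] be the best product for length k (with at least one cut). For each first piece i, the rest contributes max(k−i, f[k−i]).
f[2] = 1*max(1,0) = 1*1 = 1
f[3] = 1*max(2,1) = 1*2 = 2
f[4] = 2*max(2,1) = 2*2 = 4
f[5] = 2*max(3,2) = 2*3 = 6
f[6] = 3*max(3,2) = 3*3 = 9
f[7] = 2*max(5,6) = 2*6 = 12
f[8] = 2*max(6,9) = 2*9 = 18
f[9] = 3*max(6,9) = 3*9 = 27
f[10] = 2*max(8,18) = 2*18 = 36
f[11] = 2*max(9,27) = 2*27 = 54
f[12] = 3*max(9,27) = 3*27 = 81
f[13] = 2*max(11,54) = 2*54 = 108
f[14] = 2*max(12,81) = 2*81 = 162
f[15] = 3*max(12,81) = 3*81 = 243
f[16] = 2*max(14,162) = 2*162 = 324
f[17] = 2*max(15,243) = 2*243 = 486
f[18] = 3*max(15,243) = 3*243 = 729
One optimal split: 3 + 3 + 3 + 3 + 3 + 3; product 3*3*3*3*3*3 = 729.

729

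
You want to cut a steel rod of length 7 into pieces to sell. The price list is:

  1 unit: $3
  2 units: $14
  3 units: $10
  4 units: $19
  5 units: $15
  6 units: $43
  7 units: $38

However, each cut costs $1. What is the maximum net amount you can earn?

Build v[k] bottom-up: v[k] = max over allowed piece i of (p[i] + v[k−i]) − 1 per cut.
v[1] = 3
v[2] = max(3+3-1, 14+0) = 14
v[3] = max(3+14-1, 14+3-1, 10+0) = 16
v[4] = max(3+16-1, 14+14-1, 10+3-1, 19+0) = 27
v[5] = max(3+27-1, 14+16-1, 10+14-1, 19+3-1, 15+0) = 29
v[6] = max(3+29-1, 14+27-1, 10+16-1, 19+14-1, 15+3-1, 43+0) = 43
v[7] = max(3+43-1, 14+29-1, 10+27-1, …, 43+3-1, 38+0) = 45
One optimal plan: pieces 6 + 1 (1 cut) → $46 − $1 = $45.

45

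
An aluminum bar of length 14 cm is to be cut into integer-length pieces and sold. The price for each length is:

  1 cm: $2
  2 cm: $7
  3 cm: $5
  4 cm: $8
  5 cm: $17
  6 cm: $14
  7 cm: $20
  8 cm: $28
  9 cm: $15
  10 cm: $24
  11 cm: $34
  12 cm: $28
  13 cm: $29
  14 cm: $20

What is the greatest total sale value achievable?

Let R[k] be the best obtainable value from length k. For each k, try every first piece i and keep the best of price[i] + R[k−i].
R[1] = 2
R[2] = max(2+2, 7+0) = 7
R[3] = max(2+7, 7+2, 5+0) = 9
R[4] = max(2+9, 7+7, 5+2, 8+0) = 14
R[5] = max(2+14, 7+9, 5+7, 8+2, 17+0) = 17
R[6] = max(2+17, 7+14, 5+9, 8+7, 17+2, 14+0) = 21
R[7] = max(2+21, 7+17, 5+14, …, 14+2, 20+0) = 24
R[8] = max(2+24, 7+21, 5+17, …, 20+2, 28+0) = 28
R[9] = max(2+28, 7+24, 5+21, …, 28+2, 15+0) = 31
R[10] = max(2+31, 7+28, 5+24, …, 15+2, 24+0) = 35
R[11] = max(2+35, 7+31, 5+28, …, 24+2, 34+0) = 38
R[12] = max(2+38, 7+35, 5+31, …, 34+2, 28+0) = 42
R[13] = max(2+42, 7+38, 5+35, …, 28+2, 29+0) = 45
R[14] = max(2+45, 7+42, 5+38, …, 29+2, 20+0) = 49
One optimal cutting: 2 + 2 + 2 + 2 + 2 + 2 + 2 → $7 + $7 + $7 + $7 + $7 + $7 + $7 = $49.

49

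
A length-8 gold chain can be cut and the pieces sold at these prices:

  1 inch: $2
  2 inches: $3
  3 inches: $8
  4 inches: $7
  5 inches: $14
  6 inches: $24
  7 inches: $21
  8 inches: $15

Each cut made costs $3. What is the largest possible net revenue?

Let v[k] be the best obtainable value from length k. For each k, try every first piece i and keep the best of price[i] + v[k−i] minus the 3 cut fee when i<k.
v[1] = 2
v[2] = max(2+2-3, 3+0) = 3
v[3] = max(2+3-3, 3+2-3, 8+0) = 8
v[4] = max(2+8-3, 3+3-3, 8+2-3, 7+0) = 7
v[5] = max(2+7-3, 3+8-3, 8+3-3, 7+2-3, 14+0) = 14
v[6] = max(2+14-3, 3+7-3, 8+8-3, 7+3-3, 14+2-3, 24+0) = 24
v[7] = max(2+24-3, 3+14-3, 8+7-3, …, 24+2-3, 21+0) = 23
v[8] = max(2+23-3, 3+24-3, 8+14-3, …, 21+2-3, 15+0) = 24
One optimal plan: pieces 6 + 2 (1 cut) → $27 − $3 = $24.

24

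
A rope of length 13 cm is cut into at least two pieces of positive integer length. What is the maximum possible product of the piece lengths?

108

Let P[k] be the best product for length k (with at least one cut). For each first piece i, the rest contributes max(k−i, P[k−i]).
Small cases: P[2]=1, P[3]=2, P[4]=4, P[5]=6.
P[6] = 3*max(3,2) = 3*3 = 9
P[7] = 2*max(5,6) = 2*6 = 12
P[8] = 2*max(6,9) = 2*9 = 18
P[9] = 3*max(6,9) = 3*9 = 27
P[10] = 2*max(8,18) = 2*18 = 36
P[11] = 2*max(9,27) = 2*27 = 54
P[12] = 3*max(9,27) = 3*27 = 81
P[13] = 2*max(11,54) = 2*54 = 108
One optimal split: 3 + 3 + 3 + 2 + 2; product 3*3*3*2*2 = 108.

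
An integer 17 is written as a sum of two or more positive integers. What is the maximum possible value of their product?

Fill P[k] for k=2..17: at each k try every first piece i and multiply by the better of (k−i) uncut or P[k−i].
P[2] = 1*max(1,0) = 1*1 = 1
P[3] = max(1*2, 2*1) = 2
P[4] = max(1*3, 2*2, 3*1) = 4
P[5] = max(1*4, 2*3, 3*2, 4*1) = 6
P[6] = max(1*6, 2*4, 3*3, 4*2, 5*1) = 9
P[7] = max(1*9, 2*6, 3*4, 4*3, 5*2, 6*1) = 12
P[8] = max(1*12, 2*9, 3*6, …, 6*2, 7*1) = 18
P[9] = max(1*18, 2*12, 3*9, …, 7*2, 8*1) = 27
P[10] = max(1*27, 2*18, 3*12, …, 8*2, 9*1) = 36
P[11] = max(1*36, 2*27, 3*18, …, 9*2, 10*1) = 54
P[12] = max(1*54, 2*36, 3*27, …, 10*2, 11*1) = 81
P[13] = max(1*81, 2*54, 3*36, …, 11*2, 12*1) = 108
P[14] = max(1*108, 2*81, 3*54, …, 12*2, 13*1) = 162
P[15] = max(1*162, 2*108, 3*81, …, 13*2, 14*1) = 243
P[16] = max(1*243, 2*162, 3*108, …, 14*2, 15*1) = 324
P[17] = max(1*324, 2*243, 3*162, …, 15*2, 16*1) = 486
One optimal split: 3 + 3 + 3 + 3 + 3 + 2; product 3*3*3*3*3*2 = 486.

486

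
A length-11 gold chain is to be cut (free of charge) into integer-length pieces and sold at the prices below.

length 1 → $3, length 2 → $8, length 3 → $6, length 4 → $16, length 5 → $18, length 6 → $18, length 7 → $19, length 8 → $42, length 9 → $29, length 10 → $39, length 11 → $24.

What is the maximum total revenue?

53

Let best[k] be the best obtainable value from length k. For each k, try every first piece i and keep the best of price[i] + best[k−i].
best[1] = 3
best[2] = max(3+3, 8+0) = 8
best[3] = max(3+8, 8+3, 6+0) = 11
best[4] = max(3+11, 8+8, 6+3, 16+0) = 16
best[5] = max(3+16, 8+11, 6+8, 16+3, 18+0) = 19
best[6] = max(3+19, 8+16, 6+11, 16+8, 18+3, 18+0) = 24
best[7] = max(3+24, 8+19, 6+16, …, 18+3, 19+0) = 27
best[8] = max(3+27, 8+24, 6+19, …, 19+3, 42+0) = 42
best[9] = max(3+42, 8+27, 6+24, …, 42+3, 29+0) = 45
best[10] = max(3+45, 8+42, 6+27, …, 29+3, 39+0) = 50
best[11] = max(3+50, 8+45, 6+42, …, 39+3, 24+0) = 53
One optimal cutting: 8 + 2 + 1 → $42 + $8 + $3 = $53.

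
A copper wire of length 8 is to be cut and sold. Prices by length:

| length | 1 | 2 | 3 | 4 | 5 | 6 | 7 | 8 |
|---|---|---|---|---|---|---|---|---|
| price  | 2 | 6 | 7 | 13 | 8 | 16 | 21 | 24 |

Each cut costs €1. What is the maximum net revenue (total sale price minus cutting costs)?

25

Let net[k] be the best obtainable value from length k. For each k, try every first piece i and keep the best of price[i] + net[k−i] minus the 1 cut fee when i<k.
net[1] = 2
net[2] = max(2+2-1, 6+0) = 6
net[3] = max(2+6-1, 6+2-1, 7+0) = 7
net[4] = max(2+7-1, 6+6-1, 7+2-1, 13+0) = 13
net[5] = max(2+13-1, 6+7-1, 7+6-1, 13+2-1, 8+0) = 14
net[6] = max(2+14-1, 6+13-1, 7+7-1, 13+6-1, 8+2-1, 16+0) = 18
net[7] = max(2+18-1, 6+14-1, 7+13-1, …, 16+2-1, 21+0) = 21
net[8] = max(2+21-1, 6+18-1, 7+14-1, …, 21+2-1, 24+0) = 25
One optimal plan: pieces 4 + 4 (1 cut) → €26 − €1 = €25.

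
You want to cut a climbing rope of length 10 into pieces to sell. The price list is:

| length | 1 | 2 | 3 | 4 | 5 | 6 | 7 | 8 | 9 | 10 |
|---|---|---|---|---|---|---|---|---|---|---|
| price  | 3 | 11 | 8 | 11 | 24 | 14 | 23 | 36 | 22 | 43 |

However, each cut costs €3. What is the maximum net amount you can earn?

Build net[k] bottom-up: net[k] = max over allowed piece i of (p[i] + net[k−i]) − 3 per cut.
net[1] = 3
net[2] = max(3+3-3, 11+0) = 11
net[3] = max(3+11-3, 11+3-3, 8+0) = 11
net[4] = max(3+11-3, 11+11-3, 8+3-3, 11+0) = 19
net[5] = max(3+19-3, 11+11-3, 8+11-3, 11+3-3, 24+0) = 24
net[6] = max(3+24-3, 11+19-3, 8+11-3, 11+11-3, 24+3-3, 14+0) = 27
net[7] = max(3+27-3, 11+24-3, 8+19-3, …, 14+3-3, 23+0) = 32
net[8] = max(3+32-3, 11+27-3, 8+24-3, …, 23+3-3, 36+0) = 36
net[9] = max(3+36-3, 11+32-3, 8+27-3, …, 36+3-3, 22+0) = 40
net[10] = max(3+40-3, 11+36-3, 8+32-3, …, 22+3-3, 43+0) = 45
One optimal plan: pieces 5 + 5 (1 cut) → €48 − €3 = €45.

45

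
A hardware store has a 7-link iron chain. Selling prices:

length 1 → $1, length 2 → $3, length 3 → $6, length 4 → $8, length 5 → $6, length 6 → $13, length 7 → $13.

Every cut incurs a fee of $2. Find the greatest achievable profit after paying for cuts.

Consider every possible first cut. v[k] is the best of p[i]+v[k−i] over all sellable i≤k, charging 2 whenever i<k.
v[1] = 1
v[2] = 3
v[3] = 6
v[4] = 8
v[5] = 7  (first piece 1, then v[4]=8)
v[6] = 13
v[7] = 13
Best is to make no cuts and sell whole for $13.

13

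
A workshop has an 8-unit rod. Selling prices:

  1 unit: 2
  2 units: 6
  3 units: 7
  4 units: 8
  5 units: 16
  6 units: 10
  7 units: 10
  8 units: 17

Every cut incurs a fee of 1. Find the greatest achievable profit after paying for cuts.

Build r[k] bottom-up: r[k] = max over allowed piece i of (p[i] + r[k−i]) − 1 per cut.
r[1] = 2
r[2] = 6
r[3] = 7  (first piece 1, then r[2]=6)
r[4] = 11  (first piece 2, then r[2]=6)
r[5] = 16
r[6] = 17  (first piece 1, then r[5]=16)
r[7] = 21  (first piece 2, then r[5]=16)
r[8] = 22  (first piece 1, then r[7]=21)
One optimal plan: pieces 5 + 2 + 1 (2 cuts) → 24 − 2 = 22.

22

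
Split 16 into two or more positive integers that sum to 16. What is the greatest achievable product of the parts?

324

Define prod[k] = max over 1≤i<k of i · max(k−i, prod[k−i]); the inner max lets the remainder stay uncut if that's better.
prod[2] = 1×max(1,0) = 1×1 = 1
prod[3] = 1×max(2,1) = 1×2 = 2
prod[4] = 2×max(2,1) = 2×2 = 4
prod[5] = 2×max(3,2) = 2×3 = 6
prod[6] = 3×max(3,2) = 3×3 = 9
prod[7] = 2×max(5,6) = 2×6 = 12
prod[8] = 2×max(6,9) = 2×9 = 18
prod[9] = 3×max(6,9) = 3×9 = 27
prod[10] = 2×max(8,18) = 2×18 = 36
prod[11] = 2×max(9,27) = 2×27 = 54
prod[12] = 3×max(9,27) = 3×27 = 81
prod[13] = 2×max(11,54) = 2×54 = 108
prod[14] = 2×max(12,81) = 2×81 = 162
prod[15] = 3×max(12,81) = 3×81 = 243
prod[16] = 2×max(14,162) = 2×162 = 324
One optimal split: 3 + 3 + 3 + 3 + 2 + 2; product 3×3×3×3×2×2 = 324.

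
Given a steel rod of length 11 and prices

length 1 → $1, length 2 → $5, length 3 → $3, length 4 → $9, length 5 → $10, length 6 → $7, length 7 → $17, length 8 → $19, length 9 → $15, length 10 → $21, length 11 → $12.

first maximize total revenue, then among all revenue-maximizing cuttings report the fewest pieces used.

Consider every possible first cut. r[k] is the best of p[i]+r[k−i] over all sellable i≤k.
r[1] = 1
r[2] = 5
r[3] = 6  (first piece 1, then r[2]=5)
r[4] = 10  (first piece 2, then r[2]=5)
r[5] = 11  (first piece 1, then r[4]=10)
r[6] = 15  (first piece 2, then r[4]=10)
r[7] = 17
r[8] = 20  (first piece 2, then r[6]=15)
r[9] = 22  (first piece 2, then r[7]=17)
r[10] = 25  (first piece 2, then r[8]=20)
r[11] = 27  (first piece 2, then r[9]=22)
Maximum revenue is $27.
Now minimize piece count subject to staying optimal: for each k, pieces[k] = 1 + min over i with p[i]+r[k−i]=r[k] of pieces[k−i].
pieces[8] = 4
pieces[9] = 2
pieces[10] = 5
pieces[11] = 3

3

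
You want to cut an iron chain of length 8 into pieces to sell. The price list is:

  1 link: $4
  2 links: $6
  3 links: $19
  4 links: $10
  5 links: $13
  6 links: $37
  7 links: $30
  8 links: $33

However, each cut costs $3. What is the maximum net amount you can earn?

Consider every possible first cut. net[k] is the best of p[i]+net[k−i] over all sellable i≤k, charging 3 whenever i<k.
net[1] = 4
net[2] = max(4+4-3, 6+0) = 6
net[3] = max(4+6-3, 6+4-3, 19+0) = 19
net[4] = max(4+19-3, 6+6-3, 19+4-3, 10+0) = 20
net[5] = max(4+20-3, 6+19-3, 19+6-3, 10+4-3, 13+0) = 22
net[6] = max(4+22-3, 6+20-3, 19+19-3, 10+6-3, 13+4-3, 37+0) = 37
net[7] = max(4+37-3, 6+22-3, 19+20-3, …, 37+4-3, 30+0) = 38
net[8] = max(4+38-3, 6+37-3, 19+22-3, …, 30+4-3, 33+0) = 40
One optimal plan: pieces 6 + 2 (1 cut) → $43 − $3 = $40.

40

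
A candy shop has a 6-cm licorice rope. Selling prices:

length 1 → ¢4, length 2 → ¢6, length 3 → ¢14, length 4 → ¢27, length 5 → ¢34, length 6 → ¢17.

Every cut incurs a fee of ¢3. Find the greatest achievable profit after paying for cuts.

35

Let r[k] be the best obtainable value from length k. For each k, try every first piece i and keep the best of price[i] + r[k−i] minus the 3 cut fee when i<k.
r[1] = 4
r[2] = 6
r[3] = 14
r[4] = 27
r[5] = 34
r[6] = 35  (first piece 1, then r[5]=34)
One optimal plan: pieces 5 + 1 (1 cut) → ¢38 − ¢3 = ¢35.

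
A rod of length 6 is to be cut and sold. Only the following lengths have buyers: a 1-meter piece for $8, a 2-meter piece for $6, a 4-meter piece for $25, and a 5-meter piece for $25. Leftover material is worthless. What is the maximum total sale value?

Build r[k] bottom-up: r[k] = max over allowed piece i of (p[i] + r[k−i]).
r[1] = 8
r[2] = 16  (first piece 1, then r[1]=8)
r[3] = 24  (first piece 1, then r[2]=16)
r[4] = 32  (first piece 1, then r[3]=24)
r[5] = 40  (first piece 1, then r[4]=32)
r[6] = 48  (first piece 1, then r[5]=40)
One optimal cutting: 1 + 1 + 1 + 1 + 1 + 1 → $48.

48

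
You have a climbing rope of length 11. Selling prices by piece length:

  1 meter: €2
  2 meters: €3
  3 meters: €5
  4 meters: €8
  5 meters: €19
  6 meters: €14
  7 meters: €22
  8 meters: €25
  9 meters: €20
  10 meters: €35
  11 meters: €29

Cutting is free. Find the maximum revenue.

40

Build best[k] bottom-up: best[k] = max over allowed piece i of (p[i] + best[k−i]).
best[1] = 2
best[2] = 4  (first piece 1, then best[1]=2)
best[3] = 6  (first piece 1, then best[2]=4)
best[4] = 8  (first piece 1, then best[3]=6)
best[5] = 19
best[6] = 21  (first piece 1, then best[5]=19)
best[7] = 23  (first piece 1, then best[6]=21)
best[8] = 25  (first piece 1, then best[7]=23)
best[9] = 27  (first piece 1, then best[8]=25)
best[10] = 38  (first piece 5, then best[5]=19)
best[11] = 40  (first piece 1, then best[10]=38)
One optimal cutting: 5 + 5 + 1 → €19 + €19 + €2 = €40.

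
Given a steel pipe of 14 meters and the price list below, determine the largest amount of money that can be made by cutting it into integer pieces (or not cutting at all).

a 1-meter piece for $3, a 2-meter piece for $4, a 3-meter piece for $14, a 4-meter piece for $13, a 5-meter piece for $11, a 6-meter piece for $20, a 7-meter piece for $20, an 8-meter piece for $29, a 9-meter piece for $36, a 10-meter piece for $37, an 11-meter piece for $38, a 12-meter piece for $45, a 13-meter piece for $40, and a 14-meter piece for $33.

62

Consider every possible first cut. best[k] is the best of p[i]+best[k−i] over all sellable i≤k.
best[1] = 3
best[2] = 6  (first piece 1, then best[1]=3)
best[3] = 14
best[4] = 17  (first piece 1, then best[3]=14)
best[5] = 20  (first piece 1, then best[4]=17)
best[6] = 28  (first piece 3, then best[3]=14)
best[7] = 31  (first piece 1, then best[6]=28)
best[8] = 34  (first piece 1, then best[7]=31)
best[9] = 42  (first piece 3, then best[6]=28)
best[10] = 45  (first piece 1, then best[9]=42)
best[11] = 48  (first piece 1, then best[10]=45)
best[12] = 56  (first piece 3, then best[9]=42)
best[13] = 59  (first piece 1, then best[12]=56)
best[14] = 62  (first piece 1, then best[13]=59)
One optimal cutting: 3 + 3 + 3 + 3 + 1 + 1 → $14 + $14 + $14 + $14 + $3 + $3 = $62.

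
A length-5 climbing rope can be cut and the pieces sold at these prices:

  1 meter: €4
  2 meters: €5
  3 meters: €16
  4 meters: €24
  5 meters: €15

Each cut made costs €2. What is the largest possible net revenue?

26

Consider every possible first cut. r[k] is the best of p[i]+r[k−i] over all sellable i≤k, charging 2 whenever i<k.
r[1] = 4
r[2] = max(4+4-2, 5+0) = 6
r[3] = max(4+6-2, 5+4-2, 16+0) = 16
r[4] = max(4+16-2, 5+6-2, 16+4-2, 24+0) = 24
r[5] = max(4+24-2, 5+16-2, 16+6-2, 24+4-2, 15+0) = 26
One optimal plan: pieces 4 + 1 (1 cut) → €28 − €2 = €26.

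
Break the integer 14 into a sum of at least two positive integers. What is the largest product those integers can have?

162

Let g[k] be the best product for length k (with at least one cut). For each first piece i, the rest contributes max(k−i, g[k−i]).
g[2] = 1*max(1,0) = 1*1 = 1
g[3] = max(1*2, 2*1) = 2
g[4] = max(1*3, 2*2, 3*1) = 4
g[5] = max(1*4, 2*3, 3*2, 4*1) = 6
g[6] = max(1*6, 2*4, 3*3, 4*2, 5*1) = 9
g[7] = max(1*9, 2*6, 3*4, 4*3, 5*2, 6*1) = 12
g[8] = max(1*12, 2*9, 3*6, …, 6*2, 7*1) = 18
g[9] = max(1*18, 2*12, 3*9, …, 7*2, 8*1) = 27
g[10] = max(1*27, 2*18, 3*12, …, 8*2, 9*1) = 36
g[11] = max(1*36, 2*27, 3*18, …, 9*2, 10*1) = 54
g[12] = max(1*54, 2*36, 3*27, …, 10*2, 11*1) = 81
g[13] = max(1*81, 2*54, 3*36, …, 11*2, 12*1) = 108
g[14] = max(1*108, 2*81, 3*54, …, 12*2, 13*1) = 162
One optimal split: 3 + 3 + 3 + 3 + 2; product 3*3*3*3*2 = 162.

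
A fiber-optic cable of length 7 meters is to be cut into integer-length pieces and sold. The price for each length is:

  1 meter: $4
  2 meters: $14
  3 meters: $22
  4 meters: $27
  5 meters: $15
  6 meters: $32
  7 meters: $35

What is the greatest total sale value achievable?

50

Consider every possible first cut. r[k] is the best of p[i]+r[k−i] over all sellable i≤k.
r[1] = 4
r[2] = max(4+4, 14+0) = 14
r[3] = max(4+14, 14+4, 22+0) = 22
r[4] = max(4+22, 14+14, 22+4, 27+0) = 28
r[5] = max(4+28, 14+22, 22+14, 27+4, 15+0) = 36
r[6] = max(4+36, 14+28, 22+22, 27+14, 15+4, 32+0) = 44
r[7] = max(4+44, 14+36, 22+28, …, 32+4, 35+0) = 50
One optimal cutting: 3 + 2 + 2 → $22 + $14 + $14 = $50.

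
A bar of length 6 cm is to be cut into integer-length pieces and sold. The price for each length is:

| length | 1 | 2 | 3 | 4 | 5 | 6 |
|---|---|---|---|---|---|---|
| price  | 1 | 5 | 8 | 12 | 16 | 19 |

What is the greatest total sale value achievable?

19

Let R[k] be the best obtainable value from length k. For each k, try every first piece i and keep the best of price[i] + R[k−i].
R[1] = 1
R[2] = 5
R[3] = 8
R[4] = 12
R[5] = 16
R[6] = 19
Best is to sell the whole 6-cm piece uncut for €19.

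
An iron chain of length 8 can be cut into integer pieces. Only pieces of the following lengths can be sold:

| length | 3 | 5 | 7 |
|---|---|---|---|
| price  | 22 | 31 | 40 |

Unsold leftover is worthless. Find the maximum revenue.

Consider every possible first cut. r[k] is the best of p[i]+r[k−i] over all sellable i≤k.
r[1] = 0
r[2] = 0
r[3] = 22
r[4] = 22
r[5] = 31
r[6] = 44  (first piece 3, then r[3]=22)
r[7] = 44
r[8] = 53  (first piece 3, then r[5]=31)
One optimal cutting: 5 + 3 → $53.

53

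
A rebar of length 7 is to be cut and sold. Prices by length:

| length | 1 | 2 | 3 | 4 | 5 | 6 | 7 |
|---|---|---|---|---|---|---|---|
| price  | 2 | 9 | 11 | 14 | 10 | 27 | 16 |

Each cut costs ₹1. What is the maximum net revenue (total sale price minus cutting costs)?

Let net[k] be the best obtainable value from length k. For each k, try every first piece i and keep the best of price[i] + net[k−i] minus the 1 cut fee when i<k.
net[1] = 2
net[2] = 9
net[3] = 11
net[4] = 17  (first piece 2, then net[2]=9)
net[5] = 19  (first piece 2, then net[3]=11)
net[6] = 27
net[7] = 28  (first piece 1, then net[6]=27)
One optimal plan: pieces 6 + 1 (1 cut) → ₹29 − ₹1 = ₹28.

28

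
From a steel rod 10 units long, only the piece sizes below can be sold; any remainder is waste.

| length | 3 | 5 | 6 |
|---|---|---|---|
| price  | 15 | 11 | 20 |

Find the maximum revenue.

Build f[k] bottom-up: f[k] = max over allowed piece i of (p[i] + f[k−i]).
f[1] = 0
f[2] = 0
f[3] = 15
f[4] = 15
f[5] = 15
f[6] = 30  (first piece 3, then f[3]=15)
f[7] = 30
f[8] = 30
f[9] = 45  (first piece 3, then f[6]=30)
f[10] = 45
One optimal cutting: pieces 3 + 3 + 3 with 1 unit of scrap → $45.

45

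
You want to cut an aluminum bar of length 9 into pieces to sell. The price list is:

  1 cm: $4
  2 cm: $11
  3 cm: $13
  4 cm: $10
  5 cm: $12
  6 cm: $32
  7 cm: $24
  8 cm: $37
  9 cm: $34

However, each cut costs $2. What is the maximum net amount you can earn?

Consider every possible first cut. net[k] is the best of p[i]+net[k−i] over all sellable i≤k, charging 2 whenever i<k.
net[1] = 4
net[2] = 11
net[3] = 13  (first piece 1, then net[2]=11)
net[4] = 20  (first piece 2, then net[2]=11)
net[5] = 22  (first piece 1, then net[4]=20)
net[6] = 32
net[7] = 34  (first piece 1, then net[6]=32)
net[8] = 41  (first piece 2, then net[6]=32)
net[9] = 43  (first piece 1, then net[8]=41)
One optimal plan: pieces 6 + 2 + 1 (2 cuts) → $47 − $4 = $43.

43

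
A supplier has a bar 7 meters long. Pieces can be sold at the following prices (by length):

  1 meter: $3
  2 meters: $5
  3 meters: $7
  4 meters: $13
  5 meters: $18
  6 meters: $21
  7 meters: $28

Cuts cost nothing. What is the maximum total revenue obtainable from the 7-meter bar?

28

Let v[k] be the best obtainable value from length k. For each k, try every first piece i and keep the best of price[i] + v[k−i].
v[1] = 3
v[2] = max(3+3, 5+0) = 6
v[3] = max(3+6, 5+3, 7+0) = 9
v[4] = max(3+9, 5+6, 7+3, 13+0) = 13
v[5] = max(3+13, 5+9, 7+6, 13+3, 18+0) = 18
v[6] = max(3+18, 5+13, 7+9, 13+6, 18+3, 21+0) = 21
v[7] = max(3+21, 5+18, 7+13, …, 21+3, 28+0) = 28
Best is to sell the whole 7-meter piece uncut for $28.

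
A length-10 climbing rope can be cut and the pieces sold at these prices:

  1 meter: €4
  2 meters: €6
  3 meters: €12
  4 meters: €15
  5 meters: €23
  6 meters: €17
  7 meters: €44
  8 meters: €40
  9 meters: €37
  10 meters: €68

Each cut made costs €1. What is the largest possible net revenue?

68

Build r[k] bottom-up: r[k] = max over allowed piece i of (p[i] + r[k−i]) − 1 per cut.
r[1] = 4
r[2] = 7  (first piece 1, then r[1]=4)
r[3] = 12
r[4] = 15  (first piece 1, then r[3]=12)
r[5] = 23
r[6] = 26  (first piece 1, then r[5]=23)
r[7] = 44
r[8] = 47  (first piece 1, then r[7]=44)
r[9] = 50  (first piece 1, then r[8]=47)
r[10] = 68
Best is to make no cuts and sell whole for €68.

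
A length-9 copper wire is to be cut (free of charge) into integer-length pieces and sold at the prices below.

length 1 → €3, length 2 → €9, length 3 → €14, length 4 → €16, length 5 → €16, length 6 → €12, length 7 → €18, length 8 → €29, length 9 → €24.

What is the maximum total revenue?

Build best[k] bottom-up: best[k] = max over allowed piece i of (p[i] + best[k−i]).
best[1] = 3
best[2] = max(3+3, 9+0) = 9
best[3] = max(3+9, 9+3, 14+0) = 14
best[4] = max(3+14, 9+9, 14+3, 16+0) = 18
best[5] = max(3+18, 9+14, 14+9, 16+3, 16+0) = 23
best[6] = max(3+23, 9+18, 14+14, 16+9, 16+3, 12+0) = 28
best[7] = max(3+28, 9+23, 14+18, …, 12+3, 18+0) = 32
best[8] = max(3+32, 9+28, 14+23, …, 18+3, 29+0) = 37
best[9] = max(3+37, 9+32, 14+28, …, 29+3, 24+0) = 42
One optimal cutting: 3 + 3 + 3 → €14 + €14 + €14 = €42.

42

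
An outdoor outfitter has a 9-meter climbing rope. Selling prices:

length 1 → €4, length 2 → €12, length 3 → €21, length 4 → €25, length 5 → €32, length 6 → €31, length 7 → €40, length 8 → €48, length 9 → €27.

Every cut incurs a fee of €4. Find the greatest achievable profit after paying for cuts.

55

Let v[k] be the best obtainable value from length k. For each k, try every first piece i and keep the best of price[i] + v[k−i] minus the 4 cut fee when i<k.
v[1] = 4
v[2] = max(4+4-4, 12+0) = 12
v[3] = max(4+12-4, 12+4-4, 21+0) = 21
v[4] = max(4+21-4, 12+12-4, 21+4-4, 25+0) = 25
v[5] = max(4+25-4, 12+21-4, 21+12-4, 25+4-4, 32+0) = 32
v[6] = max(4+32-4, 12+25-4, 21+21-4, 25+12-4, 32+4-4, 31+0) = 38
v[7] = max(4+38-4, 12+32-4, 21+25-4, …, 31+4-4, 40+0) = 42
v[8] = max(4+42-4, 12+38-4, 21+32-4, …, 40+4-4, 48+0) = 49
v[9] = max(4+49-4, 12+42-4, 21+38-4, …, 48+4-4, 27+0) = 55
One optimal plan: pieces 3 + 3 + 3 (2 cuts) → €63 − €8 = €55.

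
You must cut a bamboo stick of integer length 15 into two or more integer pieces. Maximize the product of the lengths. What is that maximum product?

243

Define m[k] = max over 1≤i<k of i · max(k−i, m[k−i]); the inner max lets the remainder stay uncut if that's better.
m[2] = 1*max(1,0) = 1*1 = 1
m[3] = max(1*2, 2*1) = 2
m[4] = max(1*3, 2*2, 3*1) = 4
m[5] = max(1*4, 2*3, 3*2, 4*1) = 6
m[6] = max(1*6, 2*4, 3*3, 4*2, 5*1) = 9
m[7] = max(1*9, 2*6, 3*4, 4*3, 5*2, 6*1) = 12
m[8] = max(1*12, 2*9, 3*6, …, 6*2, 7*1) = 18
m[9] = max(1*18, 2*12, 3*9, …, 7*2, 8*1) = 27
m[10] = max(1*27, 2*18, 3*12, …, 8*2, 9*1) = 36
m[11] = max(1*36, 2*27, 3*18, …, 9*2, 10*1) = 54
m[12] = max(1*54, 2*36, 3*27, …, 10*2, 11*1) = 81
m[13] = max(1*81, 2*54, 3*36, …, 11*2, 12*1) = 108
m[14] = max(1*108, 2*81, 3*54, …, 12*2, 13*1) = 162
m[15] = max(1*162, 2*108, 3*81, …, 13*2, 14*1) = 243
One optimal split: 3 + 3 + 3 + 3 + 3; product 3*3*3*3*3 = 243.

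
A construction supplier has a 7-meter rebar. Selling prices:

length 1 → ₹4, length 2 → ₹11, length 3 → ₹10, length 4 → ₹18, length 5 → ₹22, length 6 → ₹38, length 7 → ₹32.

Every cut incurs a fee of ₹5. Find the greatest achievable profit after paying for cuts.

37

Build r[k] bottom-up: r[k] = max over allowed piece i of (p[i] + r[k−i]) − 5 per cut.
r[1] = 4
r[2] = 11
r[3] = 10  (first piece 1, then r[2]=11)
r[4] = 18
r[5] = 22
r[6] = 38
r[7] = 37  (first piece 1, then r[6]=38)
One optimal plan: pieces 6 + 1 (1 cut) → ₹42 − ₹5 = ₹37.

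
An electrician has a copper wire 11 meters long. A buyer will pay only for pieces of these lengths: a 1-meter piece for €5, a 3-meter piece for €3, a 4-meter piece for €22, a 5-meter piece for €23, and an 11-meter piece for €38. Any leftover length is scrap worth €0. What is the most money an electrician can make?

59

Let best[k] be the best obtainable value from length k. For each k, try every first piece i and keep the best of price[i] + best[k−i].
best[1] = 5
best[2] = 10  (first piece 1, then best[1]=5)
best[3] = 15  (first piece 1, then best[2]=10)
best[4] = 22
best[5] = 27  (first piece 1, then best[4]=22)
best[6] = 32  (first piece 1, then best[5]=27)
best[7] = 37  (first piece 1, then best[6]=32)
best[8] = 44  (first piece 4, then best[4]=22)
best[9] = 49  (first piece 1, then best[8]=44)
best[10] = 54  (first piece 1, then best[9]=49)
best[11] = 59  (first piece 1, then best[10]=54)
One optimal cutting: 4 + 4 + 1 + 1 + 1 → €59.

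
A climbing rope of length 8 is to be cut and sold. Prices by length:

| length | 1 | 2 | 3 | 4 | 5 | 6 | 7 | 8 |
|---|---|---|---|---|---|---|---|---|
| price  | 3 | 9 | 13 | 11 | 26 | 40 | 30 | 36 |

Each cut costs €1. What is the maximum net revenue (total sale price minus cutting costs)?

Let net[k] be the best obtainable value from length k. For each k, try every first piece i and keep the best of price[i] + net[k−i] minus the 1 cut fee when i<k.
net[1] = 3
net[2] = max(3+3-1, 9+0) = 9
net[3] = max(3+9-1, 9+3-1, 13+0) = 13
net[4] = max(3+13-1, 9+9-1, 13+3-1, 11+0) = 17
net[5] = max(3+17-1, 9+13-1, 13+9-1, 11+3-1, 26+0) = 26
net[6] = max(3+26-1, 9+17-1, 13+13-1, 11+9-1, 26+3-1, 40+0) = 40
net[7] = max(3+40-1, 9+26-1, 13+17-1, …, 40+3-1, 30+0) = 42
net[8] = max(3+42-1, 9+40-1, 13+26-1, …, 30+3-1, 36+0) = 48
One optimal plan: pieces 6 + 2 (1 cut) → €49 − €1 = €48.

48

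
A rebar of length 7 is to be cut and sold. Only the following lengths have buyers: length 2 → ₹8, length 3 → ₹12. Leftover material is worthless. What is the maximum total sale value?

Consider every possible first cut. best[k] is the best of p[i]+best[k−i] over all sellable i≤k.
best[1] = 0
best[2] = 8
best[3] = 12
best[4] = 16  (first piece 2, then best[2]=8)
best[5] = 20  (first piece 2, then best[3]=12)
best[6] = 24  (first piece 2, then best[4]=16)
best[7] = 28  (first piece 2, then best[5]=20)
One optimal cutting: 3 + 2 + 2 → ₹28.

28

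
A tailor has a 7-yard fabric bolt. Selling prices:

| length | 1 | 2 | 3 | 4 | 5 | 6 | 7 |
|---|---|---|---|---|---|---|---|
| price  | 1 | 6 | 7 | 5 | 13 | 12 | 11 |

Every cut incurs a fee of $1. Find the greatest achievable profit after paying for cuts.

Consider every possible first cut. net[k] is the best of p[i]+net[k−i] over all sellable i≤k, charging 1 whenever i<k.
net[1] = 1
net[2] = max(1+1-1, 6+0) = 6
net[3] = max(1+6-1, 6+1-1, 7+0) = 7
net[4] = max(1+7-1, 6+6-1, 7+1-1, 5+0) = 11
net[5] = max(1+11-1, 6+7-1, 7+6-1, 5+1-1, 13+0) = 13
net[6] = max(1+13-1, 6+11-1, 7+7-1, 5+6-1, 13+1-1, 12+0) = 16
net[7] = max(1+16-1, 6+13-1, 7+11-1, …, 12+1-1, 11+0) = 18
One optimal plan: pieces 5 + 2 (1 cut) → $19 − $1 = $18.

18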